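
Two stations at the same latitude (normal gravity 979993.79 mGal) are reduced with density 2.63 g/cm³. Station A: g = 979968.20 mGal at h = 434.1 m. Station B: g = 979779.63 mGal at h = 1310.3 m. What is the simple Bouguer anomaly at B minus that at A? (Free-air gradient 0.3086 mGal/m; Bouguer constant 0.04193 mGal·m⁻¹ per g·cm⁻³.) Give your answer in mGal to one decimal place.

Δg_SB(A) = 979968.20 − 979993.79 + 0.3086×434.1 − 0.04193×2.63×434.1 = 60.50 mGal
Δg_SB(B) = 979779.63 − 979993.79 + 0.3086×1310.3 − 0.04193×2.63×1310.3 = 45.70 mGal
Difference = 45.70 − (60.50) = -14.80 mGal

-14.8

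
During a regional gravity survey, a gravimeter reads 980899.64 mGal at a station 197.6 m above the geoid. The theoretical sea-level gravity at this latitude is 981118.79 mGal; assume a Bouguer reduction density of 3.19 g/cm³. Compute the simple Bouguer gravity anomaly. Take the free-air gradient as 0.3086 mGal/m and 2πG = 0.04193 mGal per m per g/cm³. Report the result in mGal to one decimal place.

-184.6

Free-air correction = 0.3086 × 197.6 = 60.98 mGal
Free-air anomaly = 980899.64 − 981118.79 + (60.98) = -158.17 mGal
Bouguer slab correction = 0.04193 × 3.19 × 197.6 = 26.43 mGal
Simple Bouguer anomaly = -158.17 − (26.43) = -184.60 mGal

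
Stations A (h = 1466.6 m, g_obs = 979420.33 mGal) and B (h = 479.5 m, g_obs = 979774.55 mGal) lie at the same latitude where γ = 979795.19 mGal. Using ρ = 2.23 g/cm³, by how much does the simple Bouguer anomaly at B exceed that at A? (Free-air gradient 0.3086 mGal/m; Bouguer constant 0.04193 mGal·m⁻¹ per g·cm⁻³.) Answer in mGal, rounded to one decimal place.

Δg_SB(A) = 979420.33 − 979795.19 + 0.3086×1466.6 − 0.04193×2.23×1466.6 = -59.40 mGal
Δg_SB(B) = 979774.55 − 979795.19 + 0.3086×479.5 − 0.04193×2.23×479.5 = 82.50 mGal
Difference = 82.50 − (-59.40) = 141.90 mGal

141.9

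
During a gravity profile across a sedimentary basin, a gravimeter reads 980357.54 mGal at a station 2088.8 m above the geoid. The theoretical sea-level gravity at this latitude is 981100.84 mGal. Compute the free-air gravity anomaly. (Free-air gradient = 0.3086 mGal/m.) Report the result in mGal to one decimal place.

-98.7

Free-air correction = 0.3086 × 2088.8 = 644.60 mGal
Free-air anomaly = 980357.54 − 981100.84 + (644.60) = -98.70 mGal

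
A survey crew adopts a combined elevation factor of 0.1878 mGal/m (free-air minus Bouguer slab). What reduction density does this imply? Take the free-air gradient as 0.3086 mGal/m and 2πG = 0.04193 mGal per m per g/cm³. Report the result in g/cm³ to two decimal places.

2.88

0.1878 = 0.3086 − 0.04193 × ρ
ρ = (0.3086 − 0.1878) / 0.04193 = 2.88 g/cm³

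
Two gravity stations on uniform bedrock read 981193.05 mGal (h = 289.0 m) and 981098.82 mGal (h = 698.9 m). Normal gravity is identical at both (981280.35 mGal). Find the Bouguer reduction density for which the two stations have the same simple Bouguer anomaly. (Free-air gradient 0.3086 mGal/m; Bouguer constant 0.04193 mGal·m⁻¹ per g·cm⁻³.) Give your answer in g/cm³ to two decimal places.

1.88

Δg_obs = 981098.82 − 981193.05 = -94.23 mGal over Δh = 698.9 − 289.0 = 409.9 m
Equal Bouguer anomalies ⇒ Δg_obs + (0.3086 − 0.04193ρ)·Δh = 0
0.3086 − 0.04193ρ = −Δg_obs/Δh = 0.22989
ρ = (0.3086 − 0.22989) / 0.04193 = 1.88 g/cm³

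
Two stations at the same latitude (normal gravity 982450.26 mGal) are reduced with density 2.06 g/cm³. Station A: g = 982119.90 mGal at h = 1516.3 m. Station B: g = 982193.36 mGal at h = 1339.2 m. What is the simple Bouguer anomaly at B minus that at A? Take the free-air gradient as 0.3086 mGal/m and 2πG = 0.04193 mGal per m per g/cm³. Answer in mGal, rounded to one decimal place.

34.1

Δg_SB(A) = 982119.90 − 982450.26 + 0.3086×1516.3 − 0.04193×2.06×1516.3 = 6.60 mGal
Δg_SB(B) = 982193.36 − 982450.26 + 0.3086×1339.2 − 0.04193×2.06×1339.2 = 40.70 mGal
Difference = 40.70 − (6.60) = 34.10 mGal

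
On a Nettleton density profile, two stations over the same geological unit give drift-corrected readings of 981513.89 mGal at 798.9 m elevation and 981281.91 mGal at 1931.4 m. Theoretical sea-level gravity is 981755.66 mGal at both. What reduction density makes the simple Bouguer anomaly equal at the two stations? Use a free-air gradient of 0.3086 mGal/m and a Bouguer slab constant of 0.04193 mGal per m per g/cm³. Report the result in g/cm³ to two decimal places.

2.47

Δg_obs = 981281.91 − 981513.89 = -231.98 mGal over Δh = 1931.4 − 798.9 = 1132.5 m
Equal Bouguer anomalies ⇒ Δg_obs + (0.3086 − 0.04193ρ)·Δh = 0
0.3086 − 0.04193ρ = −Δg_obs/Δh = 0.20484
ρ = (0.3086 − 0.20484) / 0.04193 = 2.47 g/cm³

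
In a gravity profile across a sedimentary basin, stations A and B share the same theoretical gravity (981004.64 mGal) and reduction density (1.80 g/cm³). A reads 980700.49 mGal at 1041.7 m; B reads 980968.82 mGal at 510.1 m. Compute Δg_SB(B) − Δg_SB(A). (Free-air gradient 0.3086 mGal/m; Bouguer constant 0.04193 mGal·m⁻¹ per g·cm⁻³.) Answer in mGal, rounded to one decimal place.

Δg_SB(A) = 980700.49 − 981004.64 + 0.3086×1041.7 − 0.04193×1.80×1041.7 = -61.30 mGal
Δg_SB(B) = 980968.82 − 981004.64 + 0.3086×510.1 − 0.04193×1.80×510.1 = 83.10 mGal
Difference = 83.10 − (-61.30) = 144.40 mGal

144.4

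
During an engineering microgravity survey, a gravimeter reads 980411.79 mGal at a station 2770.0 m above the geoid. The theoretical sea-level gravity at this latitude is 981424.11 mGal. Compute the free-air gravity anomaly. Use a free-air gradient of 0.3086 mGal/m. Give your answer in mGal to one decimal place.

-157.5

Free-air correction = 0.3086 × 2770.0 = 854.82 mGal
Free-air anomaly = 980411.79 − 981424.11 + (854.82) = -157.50 mGal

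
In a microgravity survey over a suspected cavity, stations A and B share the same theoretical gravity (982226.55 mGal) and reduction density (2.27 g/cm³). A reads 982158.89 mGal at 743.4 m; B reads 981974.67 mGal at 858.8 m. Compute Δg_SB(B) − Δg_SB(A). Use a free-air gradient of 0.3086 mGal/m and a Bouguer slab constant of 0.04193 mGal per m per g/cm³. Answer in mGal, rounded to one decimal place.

-159.6

Δg_SB(A) = 982158.89 − 982226.55 + 0.3086×743.4 − 0.04193×2.27×743.4 = 91.00 mGal
Δg_SB(B) = 981974.67 − 982226.55 + 0.3086×858.8 − 0.04193×2.27×858.8 = -68.60 mGal
Difference = -68.60 − (91.00) = -159.60 mGal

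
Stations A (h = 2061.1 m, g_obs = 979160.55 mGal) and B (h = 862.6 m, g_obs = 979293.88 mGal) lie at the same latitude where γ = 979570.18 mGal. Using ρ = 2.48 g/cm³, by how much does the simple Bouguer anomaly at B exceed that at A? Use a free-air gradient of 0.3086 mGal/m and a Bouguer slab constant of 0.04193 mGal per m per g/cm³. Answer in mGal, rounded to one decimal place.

Δg_SB(A) = 979160.55 − 979570.18 + 0.3086×2061.1 − 0.04193×2.48×2061.1 = 12.10 mGal
Δg_SB(B) = 979293.88 − 979570.18 + 0.3086×862.6 − 0.04193×2.48×862.6 = -99.80 mGal
Difference = -99.80 − (12.10) = -111.90 mGal

-111.9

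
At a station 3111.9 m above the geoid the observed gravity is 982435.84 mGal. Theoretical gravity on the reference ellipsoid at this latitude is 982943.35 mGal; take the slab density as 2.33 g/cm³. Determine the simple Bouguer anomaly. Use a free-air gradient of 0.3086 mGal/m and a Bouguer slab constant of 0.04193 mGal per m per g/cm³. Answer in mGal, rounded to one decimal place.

148.8

Free-air correction = 0.3086 × 3111.9 = 960.33 mGal
Free-air anomaly = 982435.84 − 982943.35 + (960.33) = 452.82 mGal
Bouguer slab correction = 0.04193 × 2.33 × 3111.9 = 304.02 mGal
Simple Bouguer anomaly = 452.82 − (304.02) = 148.80 mGal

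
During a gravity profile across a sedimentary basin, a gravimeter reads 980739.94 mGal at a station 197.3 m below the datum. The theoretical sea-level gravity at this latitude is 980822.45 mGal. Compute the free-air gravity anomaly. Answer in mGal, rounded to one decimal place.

-143.4

Free-air correction = 0.3086 × -197.3 = -60.89 mGal
Free-air anomaly = 980739.94 − 980822.45 + (-60.89) = -143.40 mGal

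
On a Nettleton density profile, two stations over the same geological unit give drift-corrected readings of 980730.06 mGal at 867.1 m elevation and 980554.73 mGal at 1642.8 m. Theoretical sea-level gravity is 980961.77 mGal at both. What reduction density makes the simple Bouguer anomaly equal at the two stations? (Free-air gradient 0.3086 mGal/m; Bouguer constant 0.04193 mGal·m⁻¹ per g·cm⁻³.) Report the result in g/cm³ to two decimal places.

1.97

Δg_obs = 980554.73 − 980730.06 = -175.33 mGal over Δh = 1642.8 − 867.1 = 775.7 m
Equal Bouguer anomalies ⇒ Δg_obs + (0.3086 − 0.04193ρ)·Δh = 0
0.3086 − 0.04193ρ = −Δg_obs/Δh = 0.22603
ρ = (0.3086 − 0.22603) / 0.04193 = 1.97 g/cm³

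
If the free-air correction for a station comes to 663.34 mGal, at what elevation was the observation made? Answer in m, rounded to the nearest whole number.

h = 663.34 / 0.3086 = 2149.51 m

2150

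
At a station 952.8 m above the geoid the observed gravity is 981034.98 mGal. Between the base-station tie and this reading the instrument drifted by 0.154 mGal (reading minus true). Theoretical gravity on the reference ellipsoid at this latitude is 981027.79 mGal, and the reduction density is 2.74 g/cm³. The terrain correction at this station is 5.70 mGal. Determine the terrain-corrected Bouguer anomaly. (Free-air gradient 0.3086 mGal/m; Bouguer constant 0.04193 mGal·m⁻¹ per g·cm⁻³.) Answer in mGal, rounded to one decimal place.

Drift-corrected reading = 981034.98 − (0.154) = 981034.826 mGal
Free-air correction = 0.3086 × 952.8 = 294.03 mGal
Free-air anomaly = 981034.826 − 981027.79 + (294.03) = 301.066 mGal
Bouguer slab correction = 0.04193 × 2.74 × 952.8 = 109.47 mGal
Simple Bouguer anomaly = 301.066 − (109.47) = 191.596 mGal
Complete Bouguer anomaly = 191.596 + 5.70 = 197.296 mGal

197.3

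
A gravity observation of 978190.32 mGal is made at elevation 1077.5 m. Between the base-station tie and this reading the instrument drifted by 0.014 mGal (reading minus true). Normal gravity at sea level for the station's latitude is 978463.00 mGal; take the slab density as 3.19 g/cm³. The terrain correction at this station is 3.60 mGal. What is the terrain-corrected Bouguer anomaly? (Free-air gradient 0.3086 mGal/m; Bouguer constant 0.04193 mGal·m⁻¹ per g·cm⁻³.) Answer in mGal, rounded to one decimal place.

Drift-corrected reading = 978190.32 − (0.014) = 978190.306 mGal
Free-air correction = 0.3086 × 1077.5 = 332.52 mGal
Free-air anomaly = 978190.306 − 978463.00 + (332.52) = 59.826 mGal
Bouguer slab correction = 0.04193 × 3.19 × 1077.5 = 144.12 mGal
Simple Bouguer anomaly = 59.826 − (144.12) = -84.294 mGal
Complete Bouguer anomaly = -84.294 + 3.60 = -80.694 mGal

-80.7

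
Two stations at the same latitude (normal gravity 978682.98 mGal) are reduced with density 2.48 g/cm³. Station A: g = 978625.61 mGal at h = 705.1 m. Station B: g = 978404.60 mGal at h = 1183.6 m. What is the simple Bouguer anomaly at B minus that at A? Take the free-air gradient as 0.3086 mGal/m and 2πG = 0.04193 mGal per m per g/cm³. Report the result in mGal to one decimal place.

Δg_SB(A) = 978625.61 − 978682.98 + 0.3086×705.1 − 0.04193×2.48×705.1 = 86.90 mGal
Δg_SB(B) = 978404.60 − 978682.98 + 0.3086×1183.6 − 0.04193×2.48×1183.6 = -36.20 mGal
Difference = -36.20 − (86.90) = -123.10 mGal

-123.1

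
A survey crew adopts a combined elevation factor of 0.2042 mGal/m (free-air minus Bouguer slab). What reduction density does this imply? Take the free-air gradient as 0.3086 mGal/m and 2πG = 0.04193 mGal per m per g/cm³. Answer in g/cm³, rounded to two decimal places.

0.2042 = 0.3086 − 0.04193 × ρ
ρ = (0.3086 − 0.2042) / 0.04193 = 2.49 g/cm³

2.49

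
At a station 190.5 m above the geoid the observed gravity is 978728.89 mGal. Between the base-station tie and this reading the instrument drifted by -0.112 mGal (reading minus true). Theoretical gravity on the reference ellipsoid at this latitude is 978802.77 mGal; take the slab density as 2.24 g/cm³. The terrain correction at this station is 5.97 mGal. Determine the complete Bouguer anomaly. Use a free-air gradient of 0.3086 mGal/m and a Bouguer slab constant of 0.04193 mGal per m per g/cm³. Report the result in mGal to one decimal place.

-26.9

Drift-corrected reading = 978728.89 − (-0.112) = 978729.002 mGal
Free-air correction = 0.3086 × 190.5 = 58.79 mGal
Free-air anomaly = 978729.002 − 978802.77 + (58.79) = -14.978 mGal
Bouguer slab correction = 0.04193 × 2.24 × 190.5 = 17.89 mGal
Simple Bouguer anomaly = -14.978 − (17.89) = -32.868 mGal
Complete Bouguer anomaly = -32.868 + 5.97 = -26.898 mGal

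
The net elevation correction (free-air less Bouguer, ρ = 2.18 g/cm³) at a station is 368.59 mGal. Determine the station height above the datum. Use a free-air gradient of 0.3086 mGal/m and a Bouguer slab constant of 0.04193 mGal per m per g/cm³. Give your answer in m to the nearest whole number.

1697

Combined gradient = 0.3086 − 0.04193 × 2.18 = 0.2171926 mGal/m
h = 368.59 / 0.2171926 = 1697.07 m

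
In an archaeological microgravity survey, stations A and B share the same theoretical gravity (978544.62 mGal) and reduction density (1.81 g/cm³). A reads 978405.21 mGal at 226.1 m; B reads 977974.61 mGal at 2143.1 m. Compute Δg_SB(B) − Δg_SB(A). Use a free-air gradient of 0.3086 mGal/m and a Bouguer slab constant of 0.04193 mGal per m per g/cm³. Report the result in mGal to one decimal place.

Δg_SB(A) = 978405.21 − 978544.62 + 0.3086×226.1 − 0.04193×1.81×226.1 = -86.80 mGal
Δg_SB(B) = 977974.61 − 978544.62 + 0.3086×2143.1 − 0.04193×1.81×2143.1 = -71.30 mGal
Difference = -71.30 − (-86.80) = 15.50 mGal

15.5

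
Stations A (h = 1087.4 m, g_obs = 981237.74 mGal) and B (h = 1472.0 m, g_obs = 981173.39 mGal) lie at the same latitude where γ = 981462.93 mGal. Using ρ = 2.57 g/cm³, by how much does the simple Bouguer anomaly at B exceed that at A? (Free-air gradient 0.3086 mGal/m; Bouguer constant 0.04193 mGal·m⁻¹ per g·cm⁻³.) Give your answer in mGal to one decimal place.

12.9

Δg_SB(A) = 981237.74 − 981462.93 + 0.3086×1087.4 − 0.04193×2.57×1087.4 = -6.80 mGal
Δg_SB(B) = 981173.39 − 981462.93 + 0.3086×1472.0 − 0.04193×2.57×1472.0 = 6.10 mGal
Difference = 6.10 − (-6.80) = 12.90 mGal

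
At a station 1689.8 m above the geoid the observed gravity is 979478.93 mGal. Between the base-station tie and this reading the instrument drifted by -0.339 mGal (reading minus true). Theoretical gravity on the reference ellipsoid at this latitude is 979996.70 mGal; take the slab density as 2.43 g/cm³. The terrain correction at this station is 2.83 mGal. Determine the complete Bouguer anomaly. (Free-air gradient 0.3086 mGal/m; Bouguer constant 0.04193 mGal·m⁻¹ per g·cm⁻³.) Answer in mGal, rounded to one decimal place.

Drift-corrected reading = 979478.93 − (-0.339) = 979479.269 mGal
Free-air correction = 0.3086 × 1689.8 = 521.47 mGal
Free-air anomaly = 979479.269 − 979996.70 + (521.47) = 4.039 mGal
Bouguer slab correction = 0.04193 × 2.43 × 1689.8 = 172.17 mGal
Simple Bouguer anomaly = 4.039 − (172.17) = -168.131 mGal
Complete Bouguer anomaly = -168.131 + 2.83 = -165.301 mGal

-165.3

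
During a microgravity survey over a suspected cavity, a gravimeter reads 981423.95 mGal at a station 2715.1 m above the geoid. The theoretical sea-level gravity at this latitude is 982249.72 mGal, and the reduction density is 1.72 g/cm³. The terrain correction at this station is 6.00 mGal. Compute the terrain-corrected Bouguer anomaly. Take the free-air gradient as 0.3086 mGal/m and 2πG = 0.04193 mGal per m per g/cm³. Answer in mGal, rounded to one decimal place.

-177.7

Free-air correction = 0.3086 × 2715.1 = 837.88 mGal
Free-air anomaly = 981423.95 − 982249.72 + (837.88) = 12.11 mGal
Bouguer slab correction = 0.04193 × 1.72 × 2715.1 = 195.81 mGal
Simple Bouguer anomaly = 12.11 − (195.81) = -183.70 mGal
Complete Bouguer anomaly = -183.70 + 6.00 = -177.70 mGal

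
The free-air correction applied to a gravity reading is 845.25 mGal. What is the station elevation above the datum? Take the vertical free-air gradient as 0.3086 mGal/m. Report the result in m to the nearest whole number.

2739

h = 845.25 / 0.3086 = 2738.98 m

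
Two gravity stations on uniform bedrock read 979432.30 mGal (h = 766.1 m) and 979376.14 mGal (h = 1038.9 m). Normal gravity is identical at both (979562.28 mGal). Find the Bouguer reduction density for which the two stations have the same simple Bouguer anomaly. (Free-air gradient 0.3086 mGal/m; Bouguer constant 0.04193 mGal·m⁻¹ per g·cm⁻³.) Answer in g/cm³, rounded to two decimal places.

2.45

Δg_obs = 979376.14 − 979432.30 = -56.16 mGal over Δh = 1038.9 − 766.1 = 272.8 m
Equal Bouguer anomalies ⇒ Δg_obs + (0.3086 − 0.04193ρ)·Δh = 0
0.3086 − 0.04193ρ = −Δg_obs/Δh = 0.20587
ρ = (0.3086 − 0.20587) / 0.04193 = 2.45 g/cm³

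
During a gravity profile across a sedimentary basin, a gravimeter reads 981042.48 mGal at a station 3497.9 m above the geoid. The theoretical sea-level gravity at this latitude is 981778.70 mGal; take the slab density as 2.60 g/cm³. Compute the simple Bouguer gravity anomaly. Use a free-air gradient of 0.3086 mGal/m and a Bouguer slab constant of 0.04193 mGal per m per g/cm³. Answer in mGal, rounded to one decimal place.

-38.1

Free-air correction = 0.3086 × 3497.9 = 1079.45 mGal
Free-air anomaly = 981042.48 − 981778.70 + (1079.45) = 343.23 mGal
Bouguer slab correction = 0.04193 × 2.60 × 3497.9 = 381.33 mGal
Simple Bouguer anomaly = 343.23 − (381.33) = -38.10 mGal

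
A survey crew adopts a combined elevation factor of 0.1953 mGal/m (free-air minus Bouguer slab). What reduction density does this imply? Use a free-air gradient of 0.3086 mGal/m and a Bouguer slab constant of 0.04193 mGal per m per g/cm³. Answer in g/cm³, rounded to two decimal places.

0.1953 = 0.3086 − 0.04193 × ρ
ρ = (0.3086 − 0.1953) / 0.04193 = 2.70 g/cm³

2.70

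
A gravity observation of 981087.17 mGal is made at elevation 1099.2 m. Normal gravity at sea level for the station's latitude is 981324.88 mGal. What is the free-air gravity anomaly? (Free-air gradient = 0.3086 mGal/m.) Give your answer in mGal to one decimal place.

101.5

Free-air correction = 0.3086 × 1099.2 = 339.21 mGal
Free-air anomaly = 981087.17 − 981324.88 + (339.21) = 101.50 mGal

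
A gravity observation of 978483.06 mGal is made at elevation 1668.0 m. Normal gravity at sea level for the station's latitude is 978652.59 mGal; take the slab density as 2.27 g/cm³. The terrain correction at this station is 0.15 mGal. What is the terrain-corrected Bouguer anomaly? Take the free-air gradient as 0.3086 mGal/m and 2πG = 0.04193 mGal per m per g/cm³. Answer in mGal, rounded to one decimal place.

Free-air correction = 0.3086 × 1668.0 = 514.74 mGal
Free-air anomaly = 978483.06 − 978652.59 + (514.74) = 345.21 mGal
Bouguer slab correction = 0.04193 × 2.27 × 1668.0 = 158.76 mGal
Simple Bouguer anomaly = 345.21 − (158.76) = 186.45 mGal
Complete Bouguer anomaly = 186.45 + 0.15 = 186.60 mGal

186.6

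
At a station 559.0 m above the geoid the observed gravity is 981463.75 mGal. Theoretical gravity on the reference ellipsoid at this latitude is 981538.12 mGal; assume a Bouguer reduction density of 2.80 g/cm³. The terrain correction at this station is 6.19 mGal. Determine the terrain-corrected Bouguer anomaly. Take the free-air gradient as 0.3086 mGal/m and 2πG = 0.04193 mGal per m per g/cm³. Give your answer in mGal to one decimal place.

Free-air correction = 0.3086 × 559.0 = 172.51 mGal
Free-air anomaly = 981463.75 − 981538.12 + (172.51) = 98.14 mGal
Bouguer slab correction = 0.04193 × 2.80 × 559.0 = 65.63 mGal
Simple Bouguer anomaly = 98.14 − (65.63) = 32.51 mGal
Complete Bouguer anomaly = 32.51 + 6.19 = 38.70 mGal

38.7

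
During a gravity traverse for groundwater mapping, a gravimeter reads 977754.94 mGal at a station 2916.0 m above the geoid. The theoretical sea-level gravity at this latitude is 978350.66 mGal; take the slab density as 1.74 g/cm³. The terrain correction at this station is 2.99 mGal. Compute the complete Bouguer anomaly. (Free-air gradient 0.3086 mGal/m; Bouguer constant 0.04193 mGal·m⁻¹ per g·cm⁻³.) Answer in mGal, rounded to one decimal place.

Free-air correction = 0.3086 × 2916.0 = 899.88 mGal
Free-air anomaly = 977754.94 − 978350.66 + (899.88) = 304.16 mGal
Bouguer slab correction = 0.04193 × 1.74 × 2916.0 = 212.75 mGal
Simple Bouguer anomaly = 304.16 − (212.75) = 91.41 mGal
Complete Bouguer anomaly = 91.41 + 2.99 = 94.40 mGal

94.4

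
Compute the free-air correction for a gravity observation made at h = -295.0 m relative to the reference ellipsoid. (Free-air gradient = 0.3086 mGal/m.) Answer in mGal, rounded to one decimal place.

-91.0

Free-air correction = 0.3086 × -295.0 = -91.0 mGal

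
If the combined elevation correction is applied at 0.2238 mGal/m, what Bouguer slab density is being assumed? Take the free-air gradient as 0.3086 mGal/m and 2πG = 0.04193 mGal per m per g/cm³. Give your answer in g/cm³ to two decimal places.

0.2238 = 0.3086 − 0.04193 × ρ
ρ = (0.3086 − 0.2238) / 0.04193 = 2.02 g/cm³

2.02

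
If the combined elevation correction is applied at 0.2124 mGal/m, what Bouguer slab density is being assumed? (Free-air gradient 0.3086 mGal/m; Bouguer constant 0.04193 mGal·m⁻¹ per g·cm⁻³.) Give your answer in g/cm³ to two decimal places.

2.29

0.2124 = 0.3086 − 0.04193 × ρ
ρ = (0.3086 − 0.2124) / 0.04193 = 2.29 g/cm³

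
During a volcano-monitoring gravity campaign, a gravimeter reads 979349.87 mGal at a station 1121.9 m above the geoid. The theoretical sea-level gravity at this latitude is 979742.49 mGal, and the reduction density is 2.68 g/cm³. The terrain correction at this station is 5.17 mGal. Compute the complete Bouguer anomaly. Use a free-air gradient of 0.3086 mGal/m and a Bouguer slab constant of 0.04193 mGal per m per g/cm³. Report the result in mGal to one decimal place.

-167.3

Free-air correction = 0.3086 × 1121.9 = 346.22 mGal
Free-air anomaly = 979349.87 − 979742.49 + (346.22) = -46.40 mGal
Bouguer slab correction = 0.04193 × 2.68 × 1121.9 = 126.07 mGal
Simple Bouguer anomaly = -46.40 − (126.07) = -172.47 mGal
Complete Bouguer anomaly = -172.47 + 5.17 = -167.30 mGal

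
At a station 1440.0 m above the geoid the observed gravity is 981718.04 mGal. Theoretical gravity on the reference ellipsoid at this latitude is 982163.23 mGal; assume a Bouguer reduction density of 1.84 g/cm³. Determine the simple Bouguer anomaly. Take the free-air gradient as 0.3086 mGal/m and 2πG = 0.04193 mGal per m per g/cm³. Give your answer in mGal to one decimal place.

-111.9

Free-air correction = 0.3086 × 1440.0 = 444.38 mGal
Free-air anomaly = 981718.04 − 982163.23 + (444.38) = -0.81 mGal
Bouguer slab correction = 0.04193 × 1.84 × 1440.0 = 111.10 mGal
Simple Bouguer anomaly = -0.81 − (111.10) = -111.91 mGal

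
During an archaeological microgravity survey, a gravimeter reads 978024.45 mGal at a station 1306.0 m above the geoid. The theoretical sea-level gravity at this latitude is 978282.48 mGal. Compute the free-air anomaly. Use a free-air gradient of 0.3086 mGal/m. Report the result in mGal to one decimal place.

145.0

Free-air correction = 0.3086 × 1306.0 = 403.03 mGal
Free-air anomaly = 978024.45 − 978282.48 + (403.03) = 145.00 mGal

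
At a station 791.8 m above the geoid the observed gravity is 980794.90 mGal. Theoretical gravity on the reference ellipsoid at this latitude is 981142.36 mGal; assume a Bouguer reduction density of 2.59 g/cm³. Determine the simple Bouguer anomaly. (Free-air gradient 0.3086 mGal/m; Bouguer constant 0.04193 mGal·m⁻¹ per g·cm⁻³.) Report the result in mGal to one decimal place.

-189.1

Free-air correction = 0.3086 × 791.8 = 244.35 mGal
Free-air anomaly = 980794.90 − 981142.36 + (244.35) = -103.11 mGal
Bouguer slab correction = 0.04193 × 2.59 × 791.8 = 85.99 mGal
Simple Bouguer anomaly = -103.11 − (85.99) = -189.10 mGal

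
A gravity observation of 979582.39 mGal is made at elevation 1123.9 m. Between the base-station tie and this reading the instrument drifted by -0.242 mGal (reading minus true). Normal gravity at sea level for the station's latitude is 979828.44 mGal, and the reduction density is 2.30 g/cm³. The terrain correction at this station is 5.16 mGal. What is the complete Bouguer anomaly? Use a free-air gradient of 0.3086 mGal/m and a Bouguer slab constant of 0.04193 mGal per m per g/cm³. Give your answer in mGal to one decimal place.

-2.2

Drift-corrected reading = 979582.39 − (-0.242) = 979582.632 mGal
Free-air correction = 0.3086 × 1123.9 = 346.84 mGal
Free-air anomaly = 979582.632 − 979828.44 + (346.84) = 101.032 mGal
Bouguer slab correction = 0.04193 × 2.30 × 1123.9 = 108.39 mGal
Simple Bouguer anomaly = 101.032 − (108.39) = -7.358 mGal
Complete Bouguer anomaly = -7.358 + 5.16 = -2.198 mGal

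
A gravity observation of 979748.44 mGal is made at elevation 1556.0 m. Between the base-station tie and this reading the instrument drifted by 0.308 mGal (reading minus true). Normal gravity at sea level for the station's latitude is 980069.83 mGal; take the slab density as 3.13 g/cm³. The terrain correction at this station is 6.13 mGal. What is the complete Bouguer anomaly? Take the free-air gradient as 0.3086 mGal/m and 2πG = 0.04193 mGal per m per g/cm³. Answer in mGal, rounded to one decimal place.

-39.6

Drift-corrected reading = 979748.44 − (0.308) = 979748.132 mGal
Free-air correction = 0.3086 × 1556.0 = 480.18 mGal
Free-air anomaly = 979748.132 − 980069.83 + (480.18) = 158.482 mGal
Bouguer slab correction = 0.04193 × 3.13 × 1556.0 = 204.21 mGal
Simple Bouguer anomaly = 158.482 − (204.21) = -45.728 mGal
Complete Bouguer anomaly = -45.728 + 6.13 = -39.598 mGal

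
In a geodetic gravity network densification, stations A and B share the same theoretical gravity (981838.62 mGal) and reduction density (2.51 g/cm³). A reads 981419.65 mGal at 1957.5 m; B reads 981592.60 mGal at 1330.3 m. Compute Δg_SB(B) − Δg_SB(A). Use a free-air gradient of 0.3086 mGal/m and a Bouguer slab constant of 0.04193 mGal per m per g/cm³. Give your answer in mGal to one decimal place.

45.4

Δg_SB(A) = 981419.65 − 981838.62 + 0.3086×1957.5 − 0.04193×2.51×1957.5 = -20.90 mGal
Δg_SB(B) = 981592.60 − 981838.62 + 0.3086×1330.3 − 0.04193×2.51×1330.3 = 24.50 mGal
Difference = 24.50 − (-20.90) = 45.40 mGal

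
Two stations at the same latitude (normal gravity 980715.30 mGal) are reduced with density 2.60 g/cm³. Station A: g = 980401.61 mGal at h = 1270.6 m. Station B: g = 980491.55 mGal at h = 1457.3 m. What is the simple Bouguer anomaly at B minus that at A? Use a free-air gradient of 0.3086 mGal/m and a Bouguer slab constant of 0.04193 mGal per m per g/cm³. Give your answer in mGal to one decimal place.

127.2

Δg_SB(A) = 980401.61 − 980715.30 + 0.3086×1270.6 − 0.04193×2.60×1270.6 = -60.10 mGal
Δg_SB(B) = 980491.55 − 980715.30 + 0.3086×1457.3 − 0.04193×2.60×1457.3 = 67.10 mGal
Difference = 67.10 − (-60.10) = 127.20 mGal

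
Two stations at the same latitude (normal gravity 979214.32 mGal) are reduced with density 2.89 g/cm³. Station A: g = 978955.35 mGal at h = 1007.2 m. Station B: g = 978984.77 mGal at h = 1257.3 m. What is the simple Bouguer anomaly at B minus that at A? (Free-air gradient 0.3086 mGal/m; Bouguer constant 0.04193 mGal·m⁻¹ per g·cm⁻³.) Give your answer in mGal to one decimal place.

Δg_SB(A) = 978955.35 − 979214.32 + 0.3086×1007.2 − 0.04193×2.89×1007.2 = -70.20 mGal
Δg_SB(B) = 978984.77 − 979214.32 + 0.3086×1257.3 − 0.04193×2.89×1257.3 = 6.10 mGal
Difference = 6.10 − (-70.20) = 76.30 mGal

76.3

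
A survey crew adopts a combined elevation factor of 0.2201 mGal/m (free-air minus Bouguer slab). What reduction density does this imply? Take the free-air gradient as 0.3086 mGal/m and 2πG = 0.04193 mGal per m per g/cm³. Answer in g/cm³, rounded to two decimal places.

0.2201 = 0.3086 − 0.04193 × ρ
ρ = (0.3086 − 0.2201) / 0.04193 = 2.11 g/cm³

2.11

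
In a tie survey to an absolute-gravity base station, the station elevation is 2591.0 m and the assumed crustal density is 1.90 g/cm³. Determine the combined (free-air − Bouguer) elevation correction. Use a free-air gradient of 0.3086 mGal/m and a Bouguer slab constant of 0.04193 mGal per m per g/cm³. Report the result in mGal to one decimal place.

Combined gradient = 0.3086 − 0.04193 × 1.90 = 0.2289330 mGal/m
Combined elevation correction = 0.2289330 × 2591.0 = 593.2 mGal

593.2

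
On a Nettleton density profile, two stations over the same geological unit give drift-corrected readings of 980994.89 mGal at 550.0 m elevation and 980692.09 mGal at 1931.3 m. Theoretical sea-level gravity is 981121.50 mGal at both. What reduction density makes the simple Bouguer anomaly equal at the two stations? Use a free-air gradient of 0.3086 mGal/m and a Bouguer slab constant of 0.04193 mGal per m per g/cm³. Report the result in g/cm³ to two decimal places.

Δg_obs = 980692.09 − 980994.89 = -302.80 mGal over Δh = 1931.3 − 550.0 = 1381.3 m
Equal Bouguer anomalies ⇒ Δg_obs + (0.3086 − 0.04193ρ)·Δh = 0
0.3086 − 0.04193ρ = −Δg_obs/Δh = 0.21921
ρ = (0.3086 − 0.21921) / 0.04193 = 2.13 g/cm³

2.13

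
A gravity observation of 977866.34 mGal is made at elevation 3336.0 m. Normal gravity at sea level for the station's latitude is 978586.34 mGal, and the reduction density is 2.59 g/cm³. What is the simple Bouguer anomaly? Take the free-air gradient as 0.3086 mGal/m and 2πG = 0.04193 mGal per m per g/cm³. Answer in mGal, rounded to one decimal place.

Free-air correction = 0.3086 × 3336.0 = 1029.49 mGal
Free-air anomaly = 977866.34 − 978586.34 + (1029.49) = 309.49 mGal
Bouguer slab correction = 0.04193 × 2.59 × 3336.0 = 362.29 mGal
Simple Bouguer anomaly = 309.49 − (362.29) = -52.80 mGal

-52.8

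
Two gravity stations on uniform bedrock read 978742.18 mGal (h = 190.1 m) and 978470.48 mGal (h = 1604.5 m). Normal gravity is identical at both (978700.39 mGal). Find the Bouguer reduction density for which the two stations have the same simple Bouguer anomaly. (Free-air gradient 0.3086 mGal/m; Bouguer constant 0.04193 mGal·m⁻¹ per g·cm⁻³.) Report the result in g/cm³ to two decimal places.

Δg_obs = 978470.48 − 978742.18 = -271.70 mGal over Δh = 1604.5 − 190.1 = 1414.4 m
Equal Bouguer anomalies ⇒ Δg_obs + (0.3086 − 0.04193ρ)·Δh = 0
0.3086 − 0.04193ρ = −Δg_obs/Δh = 0.19210
ρ = (0.3086 − 0.19210) / 0.04193 = 2.78 g/cm³

2.78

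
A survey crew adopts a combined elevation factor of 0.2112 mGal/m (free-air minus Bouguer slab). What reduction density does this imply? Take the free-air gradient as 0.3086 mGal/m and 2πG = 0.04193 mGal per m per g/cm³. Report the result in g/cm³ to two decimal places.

2.32

0.2112 = 0.3086 − 0.04193 × ρ
ρ = (0.3086 − 0.2112) / 0.04193 = 2.32 g/cm³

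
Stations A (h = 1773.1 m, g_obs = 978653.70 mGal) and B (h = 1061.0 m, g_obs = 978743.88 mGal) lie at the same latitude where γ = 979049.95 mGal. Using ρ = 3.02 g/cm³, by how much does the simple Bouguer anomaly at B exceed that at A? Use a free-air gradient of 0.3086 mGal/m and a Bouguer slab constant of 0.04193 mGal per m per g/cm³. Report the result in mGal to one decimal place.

Δg_SB(A) = 978653.70 − 979049.95 + 0.3086×1773.1 − 0.04193×3.02×1773.1 = -73.60 mGal
Δg_SB(B) = 978743.88 − 979049.95 + 0.3086×1061.0 − 0.04193×3.02×1061.0 = -113.00 mGal
Difference = -113.00 − (-73.60) = -39.40 mGal

-39.4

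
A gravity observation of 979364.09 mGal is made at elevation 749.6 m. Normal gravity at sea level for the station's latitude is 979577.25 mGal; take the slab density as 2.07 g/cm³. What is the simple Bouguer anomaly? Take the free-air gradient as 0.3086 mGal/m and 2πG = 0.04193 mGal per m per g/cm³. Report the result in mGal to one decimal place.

-46.9

Free-air correction = 0.3086 × 749.6 = 231.33 mGal
Free-air anomaly = 979364.09 − 979577.25 + (231.33) = 18.17 mGal
Bouguer slab correction = 0.04193 × 2.07 × 749.6 = 65.06 mGal
Simple Bouguer anomaly = 18.17 − (65.06) = -46.89 mGal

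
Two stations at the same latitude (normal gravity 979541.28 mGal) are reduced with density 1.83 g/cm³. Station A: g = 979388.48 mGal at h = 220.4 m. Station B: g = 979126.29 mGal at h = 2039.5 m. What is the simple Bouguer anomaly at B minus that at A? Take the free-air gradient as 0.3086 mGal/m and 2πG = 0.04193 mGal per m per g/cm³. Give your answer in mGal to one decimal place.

159.6

Δg_SB(A) = 979388.48 − 979541.28 + 0.3086×220.4 − 0.04193×1.83×220.4 = -101.70 mGal
Δg_SB(B) = 979126.29 − 979541.28 + 0.3086×2039.5 − 0.04193×1.83×2039.5 = 57.90 mGal
Difference = 57.90 − (-101.70) = 159.60 mGal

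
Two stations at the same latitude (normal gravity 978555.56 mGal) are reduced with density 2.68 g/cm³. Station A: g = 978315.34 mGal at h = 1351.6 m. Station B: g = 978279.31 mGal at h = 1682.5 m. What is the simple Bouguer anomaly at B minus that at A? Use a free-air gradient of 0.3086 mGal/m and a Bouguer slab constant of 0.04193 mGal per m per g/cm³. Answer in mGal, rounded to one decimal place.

Δg_SB(A) = 978315.34 − 978555.56 + 0.3086×1351.6 − 0.04193×2.68×1351.6 = 25.00 mGal
Δg_SB(B) = 978279.31 − 978555.56 + 0.3086×1682.5 − 0.04193×2.68×1682.5 = 53.90 mGal
Difference = 53.90 − (25.00) = 28.90 mGal

28.9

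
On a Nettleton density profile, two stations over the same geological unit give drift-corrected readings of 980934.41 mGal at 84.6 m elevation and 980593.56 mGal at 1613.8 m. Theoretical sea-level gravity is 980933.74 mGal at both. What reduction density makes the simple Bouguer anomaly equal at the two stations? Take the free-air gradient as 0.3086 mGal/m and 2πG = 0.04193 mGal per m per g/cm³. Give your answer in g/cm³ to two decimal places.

2.04

Δg_obs = 980593.56 − 980934.41 = -340.85 mGal over Δh = 1613.8 − 84.6 = 1529.2 m
Equal Bouguer anomalies ⇒ Δg_obs + (0.3086 − 0.04193ρ)·Δh = 0
0.3086 − 0.04193ρ = −Δg_obs/Δh = 0.22289
ρ = (0.3086 − 0.22289) / 0.04193 = 2.04 g/cm³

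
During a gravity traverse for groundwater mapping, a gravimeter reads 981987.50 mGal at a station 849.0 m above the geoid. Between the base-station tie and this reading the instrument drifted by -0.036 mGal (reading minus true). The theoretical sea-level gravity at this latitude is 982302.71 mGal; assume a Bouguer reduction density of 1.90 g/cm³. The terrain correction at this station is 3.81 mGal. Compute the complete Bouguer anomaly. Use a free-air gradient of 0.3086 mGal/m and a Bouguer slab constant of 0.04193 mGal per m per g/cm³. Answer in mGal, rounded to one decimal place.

Drift-corrected reading = 981987.50 − (-0.036) = 981987.536 mGal
Free-air correction = 0.3086 × 849.0 = 262.00 mGal
Free-air anomaly = 981987.536 − 982302.71 + (262.00) = -53.174 mGal
Bouguer slab correction = 0.04193 × 1.90 × 849.0 = 67.64 mGal
Simple Bouguer anomaly = -53.174 − (67.64) = -120.814 mGal
Complete Bouguer anomaly = -120.814 + 3.81 = -117.004 mGal

-117.0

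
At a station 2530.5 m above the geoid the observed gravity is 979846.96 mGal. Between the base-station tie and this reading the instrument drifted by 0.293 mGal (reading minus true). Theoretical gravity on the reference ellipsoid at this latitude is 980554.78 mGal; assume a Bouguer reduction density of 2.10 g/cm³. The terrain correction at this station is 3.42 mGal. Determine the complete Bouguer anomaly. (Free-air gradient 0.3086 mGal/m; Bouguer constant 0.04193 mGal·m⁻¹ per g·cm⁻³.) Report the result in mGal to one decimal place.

-146.6

Drift-corrected reading = 979846.96 − (0.293) = 979846.667 mGal
Free-air correction = 0.3086 × 2530.5 = 780.91 mGal
Free-air anomaly = 979846.667 − 980554.78 + (780.91) = 72.797 mGal
Bouguer slab correction = 0.04193 × 2.10 × 2530.5 = 222.82 mGal
Simple Bouguer anomaly = 72.797 − (222.82) = -150.023 mGal
Complete Bouguer anomaly = -150.023 + 3.42 = -146.603 mGal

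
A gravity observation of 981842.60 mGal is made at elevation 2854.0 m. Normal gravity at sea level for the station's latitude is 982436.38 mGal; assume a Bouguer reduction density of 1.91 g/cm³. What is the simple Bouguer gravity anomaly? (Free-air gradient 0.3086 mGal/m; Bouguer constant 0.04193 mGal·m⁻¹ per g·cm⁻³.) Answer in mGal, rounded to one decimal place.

58.4

Free-air correction = 0.3086 × 2854.0 = 880.74 mGal
Free-air anomaly = 981842.60 − 982436.38 + (880.74) = 286.96 mGal
Bouguer slab correction = 0.04193 × 1.91 × 2854.0 = 228.57 mGal
Simple Bouguer anomaly = 286.96 − (228.57) = 58.39 mGal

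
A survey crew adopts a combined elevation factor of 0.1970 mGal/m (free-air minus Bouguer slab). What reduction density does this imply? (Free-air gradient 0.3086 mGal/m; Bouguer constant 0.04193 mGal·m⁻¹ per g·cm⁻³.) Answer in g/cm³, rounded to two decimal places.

0.1970 = 0.3086 − 0.04193 × ρ
ρ = (0.3086 − 0.1970) / 0.04193 = 2.66 g/cm³

2.66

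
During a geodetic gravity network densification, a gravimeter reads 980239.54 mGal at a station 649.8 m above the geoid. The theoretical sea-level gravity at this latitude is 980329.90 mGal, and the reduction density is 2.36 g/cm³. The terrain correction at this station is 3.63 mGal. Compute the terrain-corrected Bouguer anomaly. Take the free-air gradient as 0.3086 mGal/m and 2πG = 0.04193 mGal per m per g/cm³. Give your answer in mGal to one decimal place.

Free-air correction = 0.3086 × 649.8 = 200.53 mGal
Free-air anomaly = 980239.54 − 980329.90 + (200.53) = 110.17 mGal
Bouguer slab correction = 0.04193 × 2.36 × 649.8 = 64.30 mGal
Simple Bouguer anomaly = 110.17 − (64.30) = 45.87 mGal
Complete Bouguer anomaly = 45.87 + 3.63 = 49.50 mGal

49.5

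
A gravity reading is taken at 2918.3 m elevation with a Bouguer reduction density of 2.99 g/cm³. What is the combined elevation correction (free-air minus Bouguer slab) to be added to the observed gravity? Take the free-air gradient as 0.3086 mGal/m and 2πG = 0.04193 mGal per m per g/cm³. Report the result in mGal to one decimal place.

534.7

Combined gradient = 0.3086 − 0.04193 × 2.99 = 0.1832293 mGal/m
Combined elevation correction = 0.1832293 × 2918.3 = 534.7 mGal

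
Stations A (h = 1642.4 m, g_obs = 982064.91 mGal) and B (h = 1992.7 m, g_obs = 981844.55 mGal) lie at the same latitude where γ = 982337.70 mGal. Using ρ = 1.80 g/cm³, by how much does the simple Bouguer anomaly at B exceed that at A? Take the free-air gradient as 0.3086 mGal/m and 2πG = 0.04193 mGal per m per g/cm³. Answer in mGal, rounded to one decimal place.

Δg_SB(A) = 982064.91 − 982337.70 + 0.3086×1642.4 − 0.04193×1.80×1642.4 = 110.10 mGal
Δg_SB(B) = 981844.55 − 982337.70 + 0.3086×1992.7 − 0.04193×1.80×1992.7 = -28.60 mGal
Difference = -28.60 − (110.10) = -138.70 mGal

-138.7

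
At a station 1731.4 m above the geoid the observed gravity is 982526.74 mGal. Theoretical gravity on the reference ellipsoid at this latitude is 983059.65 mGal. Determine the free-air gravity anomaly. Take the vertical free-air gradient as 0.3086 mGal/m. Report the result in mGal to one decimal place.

1.4

Free-air correction = 0.3086 × 1731.4 = 534.31 mGal
Free-air anomaly = 982526.74 − 983059.65 + (534.31) = 1.40 mGal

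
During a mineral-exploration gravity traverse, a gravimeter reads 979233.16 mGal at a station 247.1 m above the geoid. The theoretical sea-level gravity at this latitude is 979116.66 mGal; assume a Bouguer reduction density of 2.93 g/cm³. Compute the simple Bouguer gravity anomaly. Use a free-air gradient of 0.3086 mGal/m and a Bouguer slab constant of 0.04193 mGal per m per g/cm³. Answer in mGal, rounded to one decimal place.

162.4

Free-air correction = 0.3086 × 247.1 = 76.26 mGal
Free-air anomaly = 979233.16 − 979116.66 + (76.26) = 192.76 mGal
Bouguer slab correction = 0.04193 × 2.93 × 247.1 = 30.36 mGal
Simple Bouguer anomaly = 192.76 − (30.36) = 162.40 mGal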